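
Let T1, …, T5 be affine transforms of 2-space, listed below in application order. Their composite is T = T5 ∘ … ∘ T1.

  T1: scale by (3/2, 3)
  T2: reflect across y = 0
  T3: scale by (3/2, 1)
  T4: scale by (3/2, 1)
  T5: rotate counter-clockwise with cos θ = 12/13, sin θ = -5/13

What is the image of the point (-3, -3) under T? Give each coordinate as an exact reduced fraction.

T1 scale by (3/2, 3): (-3, -3) → (-9/2, -9)
T2 reflect across y = 0: (-9/2, -9) → (-9/2, 9)
T3 scale by (3/2, 1): (-9/2, 9) → (-27/4, 9)
T4 scale by (3/2, 1): (-27/4, 9) → (-81/8, 9)
T5 rotate counter-clockwise with cos θ = 12/13, sin θ = -5/13: (-81/8, 9) → (-153/26, 1269/104)

T(p) = (-153/26, 1269/104)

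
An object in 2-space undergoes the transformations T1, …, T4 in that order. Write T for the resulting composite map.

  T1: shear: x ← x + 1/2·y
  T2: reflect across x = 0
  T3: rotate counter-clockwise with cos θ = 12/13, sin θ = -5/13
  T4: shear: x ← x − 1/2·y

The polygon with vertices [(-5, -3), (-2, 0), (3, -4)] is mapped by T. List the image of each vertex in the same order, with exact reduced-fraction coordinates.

T1 shear: x ← x + 1/2·y: (-5, -3) → (-13/2, -3); (-2, 0) → (-2, 0); (3, -4) → (1, -4)
T2 reflect across x = 0: (-13/2, -3) → (13/2, -3); (-2, 0) → (2, 0); (1, -4) → (-1, -4)
T3 rotate counter-clockwise with cos θ = 12/13, sin θ = -5/13: (13/2, -3) → (63/13, -137/26); (2, 0) → (24/13, -10/13); (-1, -4) → (-32/13, -43/13)
T4 shear: x ← x − 1/2·y: (63/13, -137/26) → (389/52, -137/26); (24/13, -10/13) → (29/13, -10/13); (-32/13, -43/13) → (-21/26, -43/13)

image vertices: (389/52, -137/26), (29/13, -10/13), (-21/26, -43/13)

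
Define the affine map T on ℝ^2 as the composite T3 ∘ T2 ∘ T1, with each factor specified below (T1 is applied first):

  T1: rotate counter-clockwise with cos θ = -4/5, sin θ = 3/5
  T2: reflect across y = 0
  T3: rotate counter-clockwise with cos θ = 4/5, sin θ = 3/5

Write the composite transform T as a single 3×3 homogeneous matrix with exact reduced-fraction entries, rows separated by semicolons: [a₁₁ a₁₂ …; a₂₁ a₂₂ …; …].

T1 = [-4/5 -3/5 0; 3/5 -4/5 0; 0 0 1]
T2·T1 = [-4/5 -3/5 0; -3/5 4/5 0; 0 0 1]
T3·…·T1 = [-7/25 -24/25 0; -24/25 7/25 0; 0 0 1]

T = [-7/25 -24/25 0; -24/25 7/25 0; 0 0 1]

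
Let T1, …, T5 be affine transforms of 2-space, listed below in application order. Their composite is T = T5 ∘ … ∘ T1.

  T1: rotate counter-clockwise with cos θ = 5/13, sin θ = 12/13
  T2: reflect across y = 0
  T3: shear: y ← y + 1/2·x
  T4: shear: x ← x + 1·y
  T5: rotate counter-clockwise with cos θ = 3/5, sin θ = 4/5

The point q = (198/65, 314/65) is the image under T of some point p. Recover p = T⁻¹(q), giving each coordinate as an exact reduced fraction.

T1 = [5/13 -12/13 0; 12/13 5/13 0; 0 0 1]
T2·T1 = [5/13 -12/13 0; -12/13 -5/13 0; 0 0 1]
T3·…·T1 = [5/13 -12/13 0; -19/26 -11/13 0; 0 0 1]
T4·…·T1 = [-9/26 -23/13 0; -19/26 -11/13 0; 0 0 1]
T5·…·T1 = [49/130 -5/13 0; -93/130 -25/13 0; 0 0 1]
det M = -1; M⁻¹ = [25/13 -5/13 0; -93/130 -49/130 0; 0 0 1]
M⁻¹ · (198/65, 314/65)ᵀ = (4, -4)ᵀ

p = (4, -4)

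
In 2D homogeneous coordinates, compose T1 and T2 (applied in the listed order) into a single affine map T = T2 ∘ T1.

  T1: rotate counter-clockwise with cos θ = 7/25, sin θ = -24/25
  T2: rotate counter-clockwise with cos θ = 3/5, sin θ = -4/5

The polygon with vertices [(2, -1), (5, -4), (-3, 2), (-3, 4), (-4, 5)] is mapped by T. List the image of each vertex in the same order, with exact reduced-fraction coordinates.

T1 rotate counter-clockwise with cos θ = 7/25, sin θ = -24/25: (2, -1) → (-2/5, -11/5); (5, -4) → (-61/25, -148/25); (-3, 2) → (27/25, 86/25); (-3, 4) → (3, 4); (-4, 5) → (92/25, 131/25)
T2 rotate counter-clockwise with cos θ = 3/5, sin θ = -4/5: (-2/5, -11/5) → (-2, -1); (-61/25, -148/25) → (-31/5, -8/5); (27/25, 86/25) → (17/5, 6/5); (3, 4) → (5, 0); (92/25, 131/25) → (32/5, 1/5)

image vertices: (-2, -1), (-31/5, -8/5), (17/5, 6/5), (5, 0), (32/5, 1/5)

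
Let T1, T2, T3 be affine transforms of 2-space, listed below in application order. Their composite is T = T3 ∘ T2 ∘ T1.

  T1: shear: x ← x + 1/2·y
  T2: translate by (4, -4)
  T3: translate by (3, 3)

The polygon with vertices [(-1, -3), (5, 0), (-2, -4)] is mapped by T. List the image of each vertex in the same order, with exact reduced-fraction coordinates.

image vertices: (9/2, -4), (12, -1), (3, -5)

T1 shear: x ← x + 1/2·y: (-1, -3) → (-5/2, -3); (5, 0) → (5, 0); (-2, -4) → (-4, -4)
T2 translate by (4, -4): (-5/2, -3) → (3/2, -7); (5, 0) → (9, -4); (-4, -4) → (0, -8)
T3 translate by (3, 3): (3/2, -7) → (9/2, -4); (9, -4) → (12, -1); (0, -8) → (3, -5)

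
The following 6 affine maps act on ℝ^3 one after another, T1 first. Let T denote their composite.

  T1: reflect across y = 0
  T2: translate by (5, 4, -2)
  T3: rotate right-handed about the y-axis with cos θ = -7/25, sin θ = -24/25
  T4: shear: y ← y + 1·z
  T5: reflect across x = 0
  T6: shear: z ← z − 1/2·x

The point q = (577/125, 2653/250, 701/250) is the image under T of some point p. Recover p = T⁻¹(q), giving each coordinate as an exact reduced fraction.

p = (6/5, -3/2, 5)

T1 = [1 0 0 0; 0 -1 0 0; 0 0 1 0; 0 0 0 1]
T2·T1 = [1 0 0 5; 0 -1 0 4; 0 0 1 -2; 0 0 0 1]
T3·…·T1 = [-7/25 0 -24/25 13/25; 0 -1 0 4; 24/25 0 -7/25 134/25; 0 0 0 1]
T4·…·T1 = [-7/25 0 -24/25 13/25; 24/25 -1 -7/25 234/25; 24/25 0 -7/25 134/25; 0 0 0 1]
T5·…·T1 = [7/25 0 24/25 -13/25; 24/25 -1 -7/25 234/25; 24/25 0 -7/25 134/25; 0 0 0 1]
T6·…·T1 = [7/25 0 24/25 -13/25; 24/25 -1 -7/25 234/25; 41/50 0 -19/25 281/50; 0 0 0 1]
det M = 1; M⁻¹ = [19/25 0 24/25 -5; 1/2 -1 1 4; 41/50 0 -7/25 2; 0 0 0 1]
M⁻¹ · (577/125, 2653/250, 701/250)ᵀ = (6/5, -3/2, 5)ᵀ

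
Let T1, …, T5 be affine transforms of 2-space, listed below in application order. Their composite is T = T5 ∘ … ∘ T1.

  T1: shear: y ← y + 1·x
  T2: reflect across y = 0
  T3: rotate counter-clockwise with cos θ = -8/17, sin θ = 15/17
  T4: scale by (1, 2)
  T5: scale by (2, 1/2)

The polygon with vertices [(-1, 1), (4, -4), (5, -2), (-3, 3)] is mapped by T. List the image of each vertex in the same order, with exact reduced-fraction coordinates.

T1 shear: y ← y + 1·x: (-1, 1) → (-1, 0); (4, -4) → (4, 0); (5, -2) → (5, 3); (-3, 3) → (-3, 0)
T2 reflect across y = 0: (-1, 0) → (-1, 0); (4, 0) → (4, 0); (5, 3) → (5, -3); (-3, 0) → (-3, 0)
T3 rotate counter-clockwise with cos θ = -8/17, sin θ = 15/17: (-1, 0) → (8/17, -15/17); (4, 0) → (-32/17, 60/17); (5, -3) → (5/17, 99/17); (-3, 0) → (24/17, -45/17)
T4 scale by (1, 2): (8/17, -15/17) → (8/17, -30/17); (-32/17, 60/17) → (-32/17, 120/17); (5/17, 99/17) → (5/17, 198/17); (24/17, -45/17) → (24/17, -90/17)
T5 scale by (2, 1/2): (8/17, -30/17) → (16/17, -15/17); (-32/17, 120/17) → (-64/17, 60/17); (5/17, 198/17) → (10/17, 99/17); (24/17, -90/17) → (48/17, -45/17)

image vertices: (16/17, -15/17), (-64/17, 60/17), (10/17, 99/17), (48/17, -45/17)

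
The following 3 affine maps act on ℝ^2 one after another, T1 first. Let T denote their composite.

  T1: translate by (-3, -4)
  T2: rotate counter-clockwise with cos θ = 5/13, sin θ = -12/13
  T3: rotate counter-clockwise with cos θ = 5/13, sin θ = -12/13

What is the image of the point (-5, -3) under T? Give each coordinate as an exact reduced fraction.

T1 translate by (-3, -4): (-5, -3) → (-8, -7)
T2 rotate counter-clockwise with cos θ = 5/13, sin θ = -12/13: (-8, -7) → (-124/13, 61/13)
T3 rotate counter-clockwise with cos θ = 5/13, sin θ = -12/13: (-124/13, 61/13) → (112/169, 1793/169)

T(p) = (112/169, 1793/169)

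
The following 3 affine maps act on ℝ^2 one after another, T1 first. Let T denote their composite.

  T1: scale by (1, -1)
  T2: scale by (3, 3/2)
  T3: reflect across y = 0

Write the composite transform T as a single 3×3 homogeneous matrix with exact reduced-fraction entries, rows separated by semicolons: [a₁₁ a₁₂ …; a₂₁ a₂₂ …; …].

T = [3 0 0; 0 3/2 0; 0 0 1]

T1 = [1 0 0; 0 -1 0; 0 0 1]
T2·T1 = [3 0 0; 0 -3/2 0; 0 0 1]
T3·…·T1 = [3 0 0; 0 3/2 0; 0 0 1]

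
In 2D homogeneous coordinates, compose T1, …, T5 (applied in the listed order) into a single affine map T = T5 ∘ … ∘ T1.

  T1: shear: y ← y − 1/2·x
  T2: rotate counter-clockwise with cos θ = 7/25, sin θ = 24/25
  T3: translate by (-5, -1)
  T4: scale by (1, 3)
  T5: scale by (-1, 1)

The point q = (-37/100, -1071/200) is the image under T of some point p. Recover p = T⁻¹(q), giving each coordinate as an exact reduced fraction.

p = (3/4, -5)

T1 = [1 0 0; -1/2 1 0; 0 0 1]
T2·T1 = [19/25 -24/25 0; 41/50 7/25 0; 0 0 1]
T3·…·T1 = [19/25 -24/25 -5; 41/50 7/25 -1; 0 0 1]
T4·…·T1 = [19/25 -24/25 -5; 123/50 21/25 -3; 0 0 1]
T5·…·T1 = [-19/25 24/25 5; 123/50 21/25 -3; 0 0 1]
det M = -3; M⁻¹ = [-7/25 8/25 59/25; 41/50 19/75 -167/50; 0 0 1]
M⁻¹ · (-37/100, -1071/200)ᵀ = (3/4, -5)ᵀ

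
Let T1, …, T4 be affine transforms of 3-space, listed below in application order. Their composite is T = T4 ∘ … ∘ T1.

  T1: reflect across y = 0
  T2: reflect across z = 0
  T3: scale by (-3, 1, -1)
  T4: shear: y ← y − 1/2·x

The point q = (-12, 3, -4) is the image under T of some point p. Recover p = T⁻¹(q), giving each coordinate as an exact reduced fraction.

p = (4, 3, -4)

T1 = [1 0 0 0; 0 -1 0 0; 0 0 1 0; 0 0 0 1]
T2·T1 = [1 0 0 0; 0 -1 0 0; 0 0 -1 0; 0 0 0 1]
T3·…·T1 = [-3 0 0 0; 0 -1 0 0; 0 0 1 0; 0 0 0 1]
T4·…·T1 = [-3 0 0 0; 3/2 -1 0 0; 0 0 1 0; 0 0 0 1]
det M = 3; M⁻¹ = [-1/3 0 0 0; -1/2 -1 0 0; 0 0 1 0; 0 0 0 1]
M⁻¹ · (-12, 3, -4)ᵀ = (4, 3, -4)ᵀ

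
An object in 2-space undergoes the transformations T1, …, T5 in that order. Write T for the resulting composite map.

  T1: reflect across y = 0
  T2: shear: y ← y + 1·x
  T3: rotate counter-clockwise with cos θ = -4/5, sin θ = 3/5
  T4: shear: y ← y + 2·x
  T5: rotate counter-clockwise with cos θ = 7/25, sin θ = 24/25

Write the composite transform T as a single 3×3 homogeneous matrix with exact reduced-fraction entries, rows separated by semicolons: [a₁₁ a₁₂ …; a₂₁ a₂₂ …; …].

T1 = [1 0 0; 0 -1 0; 0 0 1]
T2·T1 = [1 0 0; 1 -1 0; 0 0 1]
T3·…·T1 = [-7/5 3/5 0; -1/5 4/5 0; 0 0 1]
T4·…·T1 = [-7/5 3/5 0; -3 2 0; 0 0 1]
T5·…·T1 = [311/125 -219/125 0; -273/125 142/125 0; 0 0 1]

T = [311/125 -219/125 0; -273/125 142/125 0; 0 0 1]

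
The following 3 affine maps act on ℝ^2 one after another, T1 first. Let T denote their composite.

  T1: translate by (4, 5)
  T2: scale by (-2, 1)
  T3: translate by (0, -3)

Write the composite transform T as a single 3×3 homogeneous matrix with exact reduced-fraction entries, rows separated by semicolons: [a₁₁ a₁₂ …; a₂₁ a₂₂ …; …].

T = [-2 0 -8; 0 1 2; 0 0 1]

T1 = [1 0 4; 0 1 5; 0 0 1]
T2·T1 = [-2 0 -8; 0 1 5; 0 0 1]
T3·…·T1 = [-2 0 -8; 0 1 2; 0 0 1]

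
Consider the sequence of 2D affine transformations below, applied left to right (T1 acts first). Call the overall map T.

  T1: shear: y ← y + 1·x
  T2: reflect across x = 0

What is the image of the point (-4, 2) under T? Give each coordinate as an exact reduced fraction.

T(p) = (4, -2)

T1 shear: y ← y + 1·x: (-4, 2) → (-4, -2)
T2 reflect across x = 0: (-4, -2) → (4, -2)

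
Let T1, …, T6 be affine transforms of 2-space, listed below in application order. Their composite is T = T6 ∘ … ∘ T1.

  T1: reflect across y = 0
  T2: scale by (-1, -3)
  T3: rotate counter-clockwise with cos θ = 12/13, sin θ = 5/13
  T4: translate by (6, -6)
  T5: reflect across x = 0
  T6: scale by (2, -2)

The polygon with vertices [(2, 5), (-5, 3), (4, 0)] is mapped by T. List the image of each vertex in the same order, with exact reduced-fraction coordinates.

image vertices: (42/13, -184/13), (-186/13, -110/13), (-60/13, 196/13)

T1 reflect across y = 0: (2, 5) → (2, -5); (-5, 3) → (-5, -3); (4, 0) → (4, 0)
T2 scale by (-1, -3): (2, -5) → (-2, 15); (-5, -3) → (5, 9); (4, 0) → (-4, 0)
T3 rotate counter-clockwise with cos θ = 12/13, sin θ = 5/13: (-2, 15) → (-99/13, 170/13); (5, 9) → (15/13, 133/13); (-4, 0) → (-48/13, -20/13)
T4 translate by (6, -6): (-99/13, 170/13) → (-21/13, 92/13); (15/13, 133/13) → (93/13, 55/13); (-48/13, -20/13) → (30/13, -98/13)
T5 reflect across x = 0: (-21/13, 92/13) → (21/13, 92/13); (93/13, 55/13) → (-93/13, 55/13); (30/13, -98/13) → (-30/13, -98/13)
T6 scale by (2, -2): (21/13, 92/13) → (42/13, -184/13); (-93/13, 55/13) → (-186/13, -110/13); (-30/13, -98/13) → (-60/13, 196/13)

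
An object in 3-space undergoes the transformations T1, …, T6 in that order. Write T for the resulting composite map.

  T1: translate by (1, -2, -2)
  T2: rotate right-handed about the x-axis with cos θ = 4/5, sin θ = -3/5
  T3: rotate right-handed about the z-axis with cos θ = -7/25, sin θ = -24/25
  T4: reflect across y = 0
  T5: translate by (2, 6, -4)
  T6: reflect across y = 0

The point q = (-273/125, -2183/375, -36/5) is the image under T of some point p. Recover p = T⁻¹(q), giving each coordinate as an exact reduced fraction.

p = (0, 2/3, -3)

T1 = [1 0 0 1; 0 1 0 -2; 0 0 1 -2; 0 0 0 1]
T2·T1 = [1 0 0 1; 0 4/5 3/5 -14/5; 0 -3/5 4/5 -2/5; 0 0 0 1]
T3·…·T1 = [-7/25 96/125 72/125 -371/125; -24/25 -28/125 -21/125 -22/125; 0 -3/5 4/5 -2/5; 0 0 0 1]
T4·…·T1 = [-7/25 96/125 72/125 -371/125; 24/25 28/125 21/125 22/125; 0 -3/5 4/5 -2/5; 0 0 0 1]
T5·…·T1 = [-7/25 96/125 72/125 -121/125; 24/25 28/125 21/125 772/125; 0 -3/5 4/5 -22/5; 0 0 0 1]
T6·…·T1 = [-7/25 96/125 72/125 -121/125; -24/25 -28/125 -21/125 -772/125; 0 -3/5 4/5 -22/5; 0 0 0 1]
det M = 1; M⁻¹ = [-7/25 -24/25 0 -31/5; 96/125 -28/125 -3/5 -82/25; 72/125 -21/125 4/5 76/25; 0 0 0 1]
M⁻¹ · (-273/125, -2183/375, -36/5)ᵀ = (0, 2/3, -3)ᵀ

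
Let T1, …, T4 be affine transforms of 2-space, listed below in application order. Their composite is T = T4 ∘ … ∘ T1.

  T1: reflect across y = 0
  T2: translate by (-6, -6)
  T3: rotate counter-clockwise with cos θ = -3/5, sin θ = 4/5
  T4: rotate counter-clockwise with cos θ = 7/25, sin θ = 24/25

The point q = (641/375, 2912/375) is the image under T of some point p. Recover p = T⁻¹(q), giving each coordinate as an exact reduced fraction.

T1 = [1 0 0; 0 -1 0; 0 0 1]
T2·T1 = [1 0 -6; 0 -1 -6; 0 0 1]
T3·…·T1 = [-3/5 4/5 42/5; 4/5 3/5 -6/5; 0 0 1]
T4·…·T1 = [-117/125 -44/125 438/125; -44/125 117/125 966/125; 0 0 1]
det M = -1; M⁻¹ = [-117/125 -44/125 6; -44/125 117/125 -6; 0 0 1]
M⁻¹ · (641/375, 2912/375)ᵀ = (5/3, 2/3)ᵀ

p = (5/3, 2/3)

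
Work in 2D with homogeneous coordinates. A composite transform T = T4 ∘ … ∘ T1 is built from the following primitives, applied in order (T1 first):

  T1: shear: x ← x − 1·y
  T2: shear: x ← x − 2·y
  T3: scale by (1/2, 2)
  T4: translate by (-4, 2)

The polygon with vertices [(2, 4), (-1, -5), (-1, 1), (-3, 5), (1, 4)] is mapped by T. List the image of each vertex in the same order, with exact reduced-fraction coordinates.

image vertices: (-9, 10), (3, -8), (-6, 4), (-13, 12), (-19/2, 10)

T1 shear: x ← x − 1·y: (2, 4) → (-2, 4); (-1, -5) → (4, -5); (-1, 1) → (-2, 1); (-3, 5) → (-8, 5); (1, 4) → (-3, 4)
T2 shear: x ← x − 2·y: (-2, 4) → (-10, 4); (4, -5) → (14, -5); (-2, 1) → (-4, 1); (-8, 5) → (-18, 5); (-3, 4) → (-11, 4)
T3 scale by (1/2, 2): (-10, 4) → (-5, 8); (14, -5) → (7, -10); (-4, 1) → (-2, 2); (-18, 5) → (-9, 10); (-11, 4) → (-11/2, 8)
T4 translate by (-4, 2): (-5, 8) → (-9, 10); (7, -10) → (3, -8); (-2, 2) → (-6, 4); (-9, 10) → (-13, 12); (-11/2, 8) → (-19/2, 10)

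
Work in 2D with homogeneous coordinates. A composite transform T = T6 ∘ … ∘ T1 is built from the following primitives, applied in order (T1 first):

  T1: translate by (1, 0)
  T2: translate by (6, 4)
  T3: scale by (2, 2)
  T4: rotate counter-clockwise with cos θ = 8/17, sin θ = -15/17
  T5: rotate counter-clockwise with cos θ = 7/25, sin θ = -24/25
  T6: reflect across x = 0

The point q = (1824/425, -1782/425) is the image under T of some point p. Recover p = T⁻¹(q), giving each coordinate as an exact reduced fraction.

p = (-4, -4)

T1 = [1 0 1; 0 1 0; 0 0 1]
T2·T1 = [1 0 7; 0 1 4; 0 0 1]
T3·…·T1 = [2 0 14; 0 2 8; 0 0 1]
T4·…·T1 = [16/17 30/17 232/17; -30/17 16/17 -146/17; 0 0 1]
T5·…·T1 = [-608/425 594/425 -376/85; -594/425 -608/425 -1318/85; 0 0 1]
T6·…·T1 = [608/425 -594/425 376/85; -594/425 -608/425 -1318/85; 0 0 1]
det M = -4; M⁻¹ = [152/425 -297/850 -7; -297/850 -152/425 -4; 0 0 1]
M⁻¹ · (1824/425, -1782/425)ᵀ = (-4, -4)ᵀ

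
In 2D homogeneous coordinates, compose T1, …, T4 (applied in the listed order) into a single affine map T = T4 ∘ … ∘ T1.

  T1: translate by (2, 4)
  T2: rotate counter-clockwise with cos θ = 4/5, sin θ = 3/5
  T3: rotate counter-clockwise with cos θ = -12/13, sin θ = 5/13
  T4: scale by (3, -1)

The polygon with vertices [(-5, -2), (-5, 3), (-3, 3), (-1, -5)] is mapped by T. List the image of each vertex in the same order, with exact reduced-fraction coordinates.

image vertices: (51/5, 6/5), (903/65, 393/65), (105/13, 85/13), (-237/65, -47/65)

T1 translate by (2, 4): (-5, -2) → (-3, 2); (-5, 3) → (-3, 7); (-3, 3) → (-1, 7); (-1, -5) → (1, -1)
T2 rotate counter-clockwise with cos θ = 4/5, sin θ = 3/5: (-3, 2) → (-18/5, -1/5); (-3, 7) → (-33/5, 19/5); (-1, 7) → (-5, 5); (1, -1) → (7/5, -1/5)
T3 rotate counter-clockwise with cos θ = -12/13, sin θ = 5/13: (-18/5, -1/5) → (17/5, -6/5); (-33/5, 19/5) → (301/65, -393/65); (-5, 5) → (35/13, -85/13); (7/5, -1/5) → (-79/65, 47/65)
T4 scale by (3, -1): (17/5, -6/5) → (51/5, 6/5); (301/65, -393/65) → (903/65, 393/65); (35/13, -85/13) → (105/13, 85/13); (-79/65, 47/65) → (-237/65, -47/65)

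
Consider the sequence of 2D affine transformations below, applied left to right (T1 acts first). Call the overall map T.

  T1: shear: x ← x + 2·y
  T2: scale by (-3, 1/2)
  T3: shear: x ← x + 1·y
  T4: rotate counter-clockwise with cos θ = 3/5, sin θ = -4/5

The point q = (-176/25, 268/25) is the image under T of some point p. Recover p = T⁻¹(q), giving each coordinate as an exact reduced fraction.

T1 = [1 2 0; 0 1 0; 0 0 1]
T2·T1 = [-3 -6 0; 0 1/2 0; 0 0 1]
T3·…·T1 = [-3 -11/2 0; 0 1/2 0; 0 0 1]
T4·…·T1 = [-9/5 -29/10 0; 12/5 47/10 0; 0 0 1]
det M = -3/2; M⁻¹ = [-47/15 -29/15 0; 8/5 6/5 0; 0 0 1]
M⁻¹ · (-176/25, 268/25)ᵀ = (4/3, 8/5)ᵀ

p = (4/3, 8/5)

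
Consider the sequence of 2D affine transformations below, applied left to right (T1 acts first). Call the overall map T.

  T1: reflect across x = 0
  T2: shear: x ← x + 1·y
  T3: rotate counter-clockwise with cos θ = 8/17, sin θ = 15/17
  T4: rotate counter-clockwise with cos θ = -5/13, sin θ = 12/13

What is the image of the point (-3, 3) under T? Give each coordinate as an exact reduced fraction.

T(p) = (-1383/221, -534/221)

T1 reflect across x = 0: (-3, 3) → (3, 3)
T2 shear: x ← x + 1·y: (3, 3) → (6, 3)
T3 rotate counter-clockwise with cos θ = 8/17, sin θ = 15/17: (6, 3) → (3/17, 114/17)
T4 rotate counter-clockwise with cos θ = -5/13, sin θ = 12/13: (3/17, 114/17) → (-1383/221, -534/221)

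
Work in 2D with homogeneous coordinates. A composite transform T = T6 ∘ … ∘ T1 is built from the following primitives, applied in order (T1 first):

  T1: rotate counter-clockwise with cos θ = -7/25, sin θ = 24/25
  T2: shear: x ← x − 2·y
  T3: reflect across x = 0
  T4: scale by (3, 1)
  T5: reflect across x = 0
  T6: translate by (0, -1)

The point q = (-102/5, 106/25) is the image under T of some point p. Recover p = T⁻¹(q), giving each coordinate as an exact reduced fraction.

T1 = [-7/25 -24/25 0; 24/25 -7/25 0; 0 0 1]
T2·T1 = [-11/5 -2/5 0; 24/25 -7/25 0; 0 0 1]
T3·…·T1 = [11/5 2/5 0; 24/25 -7/25 0; 0 0 1]
T4·…·T1 = [33/5 6/5 0; 24/25 -7/25 0; 0 0 1]
T5·…·T1 = [-33/5 -6/5 0; 24/25 -7/25 0; 0 0 1]
T6·…·T1 = [-33/5 -6/5 0; 24/25 -7/25 -1; 0 0 1]
det M = 3; M⁻¹ = [-7/75 2/5 2/5; -8/25 -11/5 -11/5; 0 0 1]
M⁻¹ · (-102/5, 106/25)ᵀ = (4, -5)ᵀ

p = (4, -5)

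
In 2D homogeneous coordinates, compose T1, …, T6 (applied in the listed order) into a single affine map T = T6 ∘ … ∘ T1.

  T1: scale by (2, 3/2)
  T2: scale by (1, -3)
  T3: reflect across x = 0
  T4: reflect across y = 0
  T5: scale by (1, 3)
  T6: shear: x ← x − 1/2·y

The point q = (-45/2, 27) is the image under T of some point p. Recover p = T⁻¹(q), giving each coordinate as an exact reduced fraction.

T1 = [2 0 0; 0 3/2 0; 0 0 1]
T2·T1 = [2 0 0; 0 -9/2 0; 0 0 1]
T3·…·T1 = [-2 0 0; 0 -9/2 0; 0 0 1]
T4·…·T1 = [-2 0 0; 0 9/2 0; 0 0 1]
T5·…·T1 = [-2 0 0; 0 27/2 0; 0 0 1]
T6·…·T1 = [-2 -27/4 0; 0 27/2 0; 0 0 1]
det M = -27; M⁻¹ = [-1/2 -1/4 0; 0 2/27 0; 0 0 1]
M⁻¹ · (-45/2, 27)ᵀ = (9/2, 2)ᵀ

p = (9/2, 2)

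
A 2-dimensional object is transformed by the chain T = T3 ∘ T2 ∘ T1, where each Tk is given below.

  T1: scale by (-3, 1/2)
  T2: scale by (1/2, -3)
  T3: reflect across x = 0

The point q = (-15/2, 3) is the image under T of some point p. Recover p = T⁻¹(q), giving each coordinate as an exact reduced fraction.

p = (-5, -2)

T1 = [-3 0 0; 0 1/2 0; 0 0 1]
T2·T1 = [-3/2 0 0; 0 -3/2 0; 0 0 1]
T3·…·T1 = [3/2 0 0; 0 -3/2 0; 0 0 1]
det M = -9/4; M⁻¹ = [2/3 0 0; 0 -2/3 0; 0 0 1]
M⁻¹ · (-15/2, 3)ᵀ = (-5, -2)ᵀ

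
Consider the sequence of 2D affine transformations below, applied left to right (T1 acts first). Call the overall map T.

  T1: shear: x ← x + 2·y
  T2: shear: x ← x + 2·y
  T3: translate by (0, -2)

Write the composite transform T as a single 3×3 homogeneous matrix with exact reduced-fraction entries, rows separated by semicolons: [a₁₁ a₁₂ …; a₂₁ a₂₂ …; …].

T1 = [1 2 0; 0 1 0; 0 0 1]
T2·T1 = [1 4 0; 0 1 0; 0 0 1]
T3·…·T1 = [1 4 0; 0 1 -2; 0 0 1]

T = [1 4 0; 0 1 -2; 0 0 1]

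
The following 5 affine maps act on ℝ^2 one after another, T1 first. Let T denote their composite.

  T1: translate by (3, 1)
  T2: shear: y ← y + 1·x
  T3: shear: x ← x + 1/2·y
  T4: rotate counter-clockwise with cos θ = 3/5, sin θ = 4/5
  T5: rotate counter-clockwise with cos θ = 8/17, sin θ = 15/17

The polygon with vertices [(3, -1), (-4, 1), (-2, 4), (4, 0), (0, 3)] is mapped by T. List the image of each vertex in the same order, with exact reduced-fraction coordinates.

image vertices: (-786/85, 477/85), (-59/85, -149/170), (-606/85, 92/85), (-1012/85, 559/85), (-773/85, 497/170)

T1 translate by (3, 1): (3, -1) → (6, 0); (-4, 1) → (-1, 2); (-2, 4) → (1, 5); (4, 0) → (7, 1); (0, 3) → (3, 4)
T2 shear: y ← y + 1·x: (6, 0) → (6, 6); (-1, 2) → (-1, 1); (1, 5) → (1, 6); (7, 1) → (7, 8); (3, 4) → (3, 7)
T3 shear: x ← x + 1/2·y: (6, 6) → (9, 6); (-1, 1) → (-1/2, 1); (1, 6) → (4, 6); (7, 8) → (11, 8); (3, 7) → (13/2, 7)
T4 rotate counter-clockwise with cos θ = 3/5, sin θ = 4/5: (9, 6) → (3/5, 54/5); (-1/2, 1) → (-11/10, 1/5); (4, 6) → (-12/5, 34/5); (11, 8) → (1/5, 68/5); (13/2, 7) → (-17/10, 47/5)
T5 rotate counter-clockwise with cos θ = 8/17, sin θ = 15/17: (3/5, 54/5) → (-786/85, 477/85); (-11/10, 1/5) → (-59/85, -149/170); (-12/5, 34/5) → (-606/85, 92/85); (1/5, 68/5) → (-1012/85, 559/85); (-17/10, 47/5) → (-773/85, 497/170)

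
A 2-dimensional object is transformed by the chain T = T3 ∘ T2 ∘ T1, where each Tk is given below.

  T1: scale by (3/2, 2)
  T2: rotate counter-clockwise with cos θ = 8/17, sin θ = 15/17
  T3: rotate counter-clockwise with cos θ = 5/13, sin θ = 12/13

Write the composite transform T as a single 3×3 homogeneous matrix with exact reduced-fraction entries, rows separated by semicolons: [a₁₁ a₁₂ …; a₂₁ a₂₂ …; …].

T = [-210/221 -342/221 0; 513/442 -280/221 0; 0 0 1]

T1 = [3/2 0 0; 0 2 0; 0 0 1]
T2·T1 = [12/17 -30/17 0; 45/34 16/17 0; 0 0 1]
T3·…·T1 = [-210/221 -342/221 0; 513/442 -280/221 0; 0 0 1]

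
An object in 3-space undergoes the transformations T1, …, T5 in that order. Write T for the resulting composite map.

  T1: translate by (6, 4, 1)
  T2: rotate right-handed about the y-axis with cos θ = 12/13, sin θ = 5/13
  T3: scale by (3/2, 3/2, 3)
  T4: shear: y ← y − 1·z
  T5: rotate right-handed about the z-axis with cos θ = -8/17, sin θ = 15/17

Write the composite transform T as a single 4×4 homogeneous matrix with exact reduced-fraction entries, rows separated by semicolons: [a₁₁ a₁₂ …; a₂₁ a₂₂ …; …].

T = [-369/221 -45/34 480/221 -2904/221; 150/221 -12/17 801/442 1353/442; -15/13 0 36/13 -54/13; 0 0 0 1]

T1 = [1 0 0 6; 0 1 0 4; 0 0 1 1; 0 0 0 1]
T2·T1 = [12/13 0 5/13 77/13; 0 1 0 4; -5/13 0 12/13 -18/13; 0 0 0 1]
T3·…·T1 = [18/13 0 15/26 231/26; 0 3/2 0 6; -15/13 0 36/13 -54/13; 0 0 0 1]
T4·…·T1 = [18/13 0 15/26 231/26; 15/13 3/2 -36/13 132/13; -15/13 0 36/13 -54/13; 0 0 0 1]
T5·…·T1 = [-369/221 -45/34 480/221 -2904/221; 150/221 -12/17 801/442 1353/442; -15/13 0 36/13 -54/13; 0 0 0 1]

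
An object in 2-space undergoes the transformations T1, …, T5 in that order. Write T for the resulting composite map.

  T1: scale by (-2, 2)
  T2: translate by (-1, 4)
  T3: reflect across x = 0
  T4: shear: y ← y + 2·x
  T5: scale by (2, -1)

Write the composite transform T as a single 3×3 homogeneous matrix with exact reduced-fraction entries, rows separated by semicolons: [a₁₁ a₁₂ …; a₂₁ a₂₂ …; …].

T = [4 0 2; -4 -2 -6; 0 0 1]

T1 = [-2 0 0; 0 2 0; 0 0 1]
T2·T1 = [-2 0 -1; 0 2 4; 0 0 1]
T3·…·T1 = [2 0 1; 0 2 4; 0 0 1]
T4·…·T1 = [2 0 1; 4 2 6; 0 0 1]
T5·…·T1 = [4 0 2; -4 -2 -6; 0 0 1]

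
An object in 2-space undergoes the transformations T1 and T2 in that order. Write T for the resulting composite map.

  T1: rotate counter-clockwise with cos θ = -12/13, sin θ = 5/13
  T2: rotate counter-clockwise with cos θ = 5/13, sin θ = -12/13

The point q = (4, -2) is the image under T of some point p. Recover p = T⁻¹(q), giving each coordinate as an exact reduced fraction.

T1 = [-12/13 -5/13 0; 5/13 -12/13 0; 0 0 1]
T2·T1 = [0 -1 0; 1 0 0; 0 0 1]
det M = 1; M⁻¹ = [0 1 0; -1 0 0; 0 0 1]
M⁻¹ · (4, -2)ᵀ = (-2, -4)ᵀ

p = (-2, -4)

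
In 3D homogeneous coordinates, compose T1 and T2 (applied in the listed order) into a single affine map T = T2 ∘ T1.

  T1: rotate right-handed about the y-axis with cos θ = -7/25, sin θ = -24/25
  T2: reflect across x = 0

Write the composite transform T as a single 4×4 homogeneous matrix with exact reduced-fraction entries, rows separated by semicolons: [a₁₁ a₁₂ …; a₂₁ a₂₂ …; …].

T = [7/25 0 24/25 0; 0 1 0 0; 24/25 0 -7/25 0; 0 0 0 1]

T1 = [-7/25 0 -24/25 0; 0 1 0 0; 24/25 0 -7/25 0; 0 0 0 1]
T2·T1 = [7/25 0 24/25 0; 0 1 0 0; 24/25 0 -7/25 0; 0 0 0 1]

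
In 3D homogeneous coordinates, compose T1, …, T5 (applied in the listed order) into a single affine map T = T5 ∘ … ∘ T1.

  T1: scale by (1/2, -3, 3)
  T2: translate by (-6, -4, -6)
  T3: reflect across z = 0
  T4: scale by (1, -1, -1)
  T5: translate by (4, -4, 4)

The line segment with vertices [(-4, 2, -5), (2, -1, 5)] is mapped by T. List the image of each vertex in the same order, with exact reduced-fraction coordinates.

T1 scale by (1/2, -3, 3): (-4, 2, -5) → (-2, -6, -15); (2, -1, 5) → (1, 3, 15)
T2 translate by (-6, -4, -6): (-2, -6, -15) → (-8, -10, -21); (1, 3, 15) → (-5, -1, 9)
T3 reflect across z = 0: (-8, -10, -21) → (-8, -10, 21); (-5, -1, 9) → (-5, -1, -9)
T4 scale by (1, -1, -1): (-8, -10, 21) → (-8, 10, -21); (-5, -1, -9) → (-5, 1, 9)
T5 translate by (4, -4, 4): (-8, 10, -21) → (-4, 6, -17); (-5, 1, 9) → (-1, -3, 13)

image vertices: (-4, 6, -17), (-1, -3, 13)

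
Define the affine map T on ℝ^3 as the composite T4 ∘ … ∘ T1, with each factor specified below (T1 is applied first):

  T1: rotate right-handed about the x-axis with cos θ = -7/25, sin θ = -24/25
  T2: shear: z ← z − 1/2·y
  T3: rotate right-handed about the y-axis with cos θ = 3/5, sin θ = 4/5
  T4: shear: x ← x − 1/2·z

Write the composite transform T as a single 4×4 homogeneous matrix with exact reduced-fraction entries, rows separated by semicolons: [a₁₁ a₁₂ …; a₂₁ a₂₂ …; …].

T1 = [1 0 0 0; 0 -7/25 24/25 0; 0 -24/25 -7/25 0; 0 0 0 1]
T2·T1 = [1 0 0 0; 0 -7/25 24/25 0; 0 -41/50 -19/25 0; 0 0 0 1]
T3·…·T1 = [3/5 -82/125 -76/125 0; 0 -7/25 24/25 0; -4/5 -123/250 -57/125 0; 0 0 0 1]
T4·…·T1 = [1 -41/100 -19/50 0; 0 -7/25 24/25 0; -4/5 -123/250 -57/125 0; 0 0 0 1]

T = [1 -41/100 -19/50 0; 0 -7/25 24/25 0; -4/5 -123/250 -57/125 0; 0 0 0 1]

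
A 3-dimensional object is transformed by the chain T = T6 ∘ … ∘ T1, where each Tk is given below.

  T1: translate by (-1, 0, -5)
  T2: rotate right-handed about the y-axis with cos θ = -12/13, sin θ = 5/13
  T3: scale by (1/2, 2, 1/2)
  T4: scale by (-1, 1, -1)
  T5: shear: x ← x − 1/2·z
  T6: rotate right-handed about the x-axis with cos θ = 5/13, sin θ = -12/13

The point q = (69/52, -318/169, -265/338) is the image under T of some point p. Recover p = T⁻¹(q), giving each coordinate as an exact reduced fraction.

T1 = [1 0 0 -1; 0 1 0 0; 0 0 1 -5; 0 0 0 1]
T2·T1 = [-12/13 0 5/13 -1; 0 1 0 0; -5/13 0 -12/13 5; 0 0 0 1]
T3·…·T1 = [-6/13 0 5/26 -1/2; 0 2 0 0; -5/26 0 -6/13 5/2; 0 0 0 1]
T4·…·T1 = [6/13 0 -5/26 1/2; 0 2 0 0; 5/26 0 6/13 -5/2; 0 0 0 1]
T5·…·T1 = [19/52 0 -11/26 7/4; 0 2 0 0; 5/26 0 6/13 -5/2; 0 0 0 1]
T6·…·T1 = [19/52 0 -11/26 7/4; 30/169 10/13 72/169 -30/13; 25/338 -24/13 30/169 -25/26; 0 0 0 1]
det M = 1/2; M⁻¹ = [24/13 264/169 110/169 1; 0 5/26 -6/13 0; -10/13 228/169 95/169 5; 0 0 0 1]
M⁻¹ · (69/52, -318/169, -265/338)ᵀ = (0, 0, 1)ᵀ

p = (0, 0, 1)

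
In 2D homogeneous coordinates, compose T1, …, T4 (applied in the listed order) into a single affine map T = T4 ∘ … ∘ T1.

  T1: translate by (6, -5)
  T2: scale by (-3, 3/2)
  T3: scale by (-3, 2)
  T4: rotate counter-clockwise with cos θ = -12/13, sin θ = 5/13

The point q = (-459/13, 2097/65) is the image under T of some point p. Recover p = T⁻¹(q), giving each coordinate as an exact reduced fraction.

p = (-1, -2/5)

T1 = [1 0 6; 0 1 -5; 0 0 1]
T2·T1 = [-3 0 -18; 0 3/2 -15/2; 0 0 1]
T3·…·T1 = [9 0 54; 0 3 -15; 0 0 1]
T4·…·T1 = [-108/13 -15/13 -573/13; 45/13 -36/13 450/13; 0 0 1]
det M = 27; M⁻¹ = [-4/39 5/117 -6; -5/39 -4/13 5; 0 0 1]
M⁻¹ · (-459/13, 2097/65)ᵀ = (-1, -2/5)ᵀ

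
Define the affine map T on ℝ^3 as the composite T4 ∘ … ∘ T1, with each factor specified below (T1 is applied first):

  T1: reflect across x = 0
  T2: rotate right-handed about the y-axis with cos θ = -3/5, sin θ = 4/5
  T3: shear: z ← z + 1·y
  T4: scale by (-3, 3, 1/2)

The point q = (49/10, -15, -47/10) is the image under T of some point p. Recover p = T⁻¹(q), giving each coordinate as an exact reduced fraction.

p = (-9/2, -5, 4/3)

T1 = [-1 0 0 0; 0 1 0 0; 0 0 1 0; 0 0 0 1]
T2·T1 = [3/5 0 4/5 0; 0 1 0 0; 4/5 0 -3/5 0; 0 0 0 1]
T3·…·T1 = [3/5 0 4/5 0; 0 1 0 0; 4/5 1 -3/5 0; 0 0 0 1]
T4·…·T1 = [-9/5 0 -12/5 0; 0 3 0 0; 2/5 1/2 -3/10 0; 0 0 0 1]
det M = 9/2; M⁻¹ = [-1/5 -4/15 8/5 0; 0 1/3 0 0; -4/15 1/5 -6/5 0; 0 0 0 1]
M⁻¹ · (49/10, -15, -47/10)ᵀ = (-9/2, -5, 4/3)ᵀ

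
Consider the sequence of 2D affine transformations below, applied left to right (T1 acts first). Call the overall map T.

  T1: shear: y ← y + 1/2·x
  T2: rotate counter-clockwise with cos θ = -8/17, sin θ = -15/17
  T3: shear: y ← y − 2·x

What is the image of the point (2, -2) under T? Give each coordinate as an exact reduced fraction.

T(p) = (-31/17, 40/17)

T1 shear: y ← y + 1/2·x: (2, -2) → (2, -1)
T2 rotate counter-clockwise with cos θ = -8/17, sin θ = -15/17: (2, -1) → (-31/17, -22/17)
T3 shear: y ← y − 2·x: (-31/17, -22/17) → (-31/17, 40/17)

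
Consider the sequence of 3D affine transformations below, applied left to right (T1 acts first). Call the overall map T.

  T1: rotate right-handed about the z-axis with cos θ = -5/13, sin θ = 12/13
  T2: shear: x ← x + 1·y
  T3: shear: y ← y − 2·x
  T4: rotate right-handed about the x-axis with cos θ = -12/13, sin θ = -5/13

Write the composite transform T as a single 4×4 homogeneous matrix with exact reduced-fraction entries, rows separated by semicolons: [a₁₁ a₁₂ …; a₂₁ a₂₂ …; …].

T = [7/13 -17/13 0 0; 24/169 -348/169 5/13 0; 10/169 -145/169 -12/13 0; 0 0 0 1]

T1 = [-5/13 -12/13 0 0; 12/13 -5/13 0 0; 0 0 1 0; 0 0 0 1]
T2·T1 = [7/13 -17/13 0 0; 12/13 -5/13 0 0; 0 0 1 0; 0 0 0 1]
T3·…·T1 = [7/13 -17/13 0 0; -2/13 29/13 0 0; 0 0 1 0; 0 0 0 1]
T4·…·T1 = [7/13 -17/13 0 0; 24/169 -348/169 5/13 0; 10/169 -145/169 -12/13 0; 0 0 0 1]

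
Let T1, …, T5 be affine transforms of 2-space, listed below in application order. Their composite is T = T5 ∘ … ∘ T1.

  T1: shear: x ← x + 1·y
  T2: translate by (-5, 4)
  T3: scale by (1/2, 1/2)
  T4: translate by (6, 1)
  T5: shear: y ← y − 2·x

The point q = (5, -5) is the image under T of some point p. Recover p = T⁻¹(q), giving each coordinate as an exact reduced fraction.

T1 = [1 1 0; 0 1 0; 0 0 1]
T2·T1 = [1 1 -5; 0 1 4; 0 0 1]
T3·…·T1 = [1/2 1/2 -5/2; 0 1/2 2; 0 0 1]
T4·…·T1 = [1/2 1/2 7/2; 0 1/2 3; 0 0 1]
T5·…·T1 = [1/2 1/2 7/2; -1 -1/2 -4; 0 0 1]
det M = 1/4; M⁻¹ = [-2 -2 -1; 4 2 -6; 0 0 1]
M⁻¹ · (5, -5)ᵀ = (-1, 4)ᵀ

p = (-1, 4)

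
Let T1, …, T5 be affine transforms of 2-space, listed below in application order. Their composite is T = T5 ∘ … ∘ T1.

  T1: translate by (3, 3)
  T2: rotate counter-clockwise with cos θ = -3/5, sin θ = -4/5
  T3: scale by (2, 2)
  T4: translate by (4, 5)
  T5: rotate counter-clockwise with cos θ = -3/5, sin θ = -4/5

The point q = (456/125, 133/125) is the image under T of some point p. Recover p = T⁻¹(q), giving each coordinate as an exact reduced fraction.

T1 = [1 0 3; 0 1 3; 0 0 1]
T2·T1 = [-3/5 4/5 3/5; -4/5 -3/5 -21/5; 0 0 1]
T3·…·T1 = [-6/5 8/5 6/5; -8/5 -6/5 -42/5; 0 0 1]
T4·…·T1 = [-6/5 8/5 26/5; -8/5 -6/5 -17/5; 0 0 1]
T5·…·T1 = [-14/25 -48/25 -146/25; 48/25 -14/25 -53/25; 0 0 1]
det M = 4; M⁻¹ = [-7/50 12/25 1/5; -12/25 -7/50 -31/10; 0 0 1]
M⁻¹ · (456/125, 133/125)ᵀ = (1/5, -5)ᵀ

p = (1/5, -5)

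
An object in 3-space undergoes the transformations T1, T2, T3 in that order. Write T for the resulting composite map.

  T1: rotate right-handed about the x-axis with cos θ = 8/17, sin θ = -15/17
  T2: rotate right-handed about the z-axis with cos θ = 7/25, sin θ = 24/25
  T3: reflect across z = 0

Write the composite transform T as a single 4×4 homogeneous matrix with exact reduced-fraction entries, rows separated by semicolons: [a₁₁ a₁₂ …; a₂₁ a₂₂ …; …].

T = [7/25 -192/425 -72/85 0; 24/25 56/425 21/85 0; 0 15/17 -8/17 0; 0 0 0 1]

T1 = [1 0 0 0; 0 8/17 15/17 0; 0 -15/17 8/17 0; 0 0 0 1]
T2·T1 = [7/25 -192/425 -72/85 0; 24/25 56/425 21/85 0; 0 -15/17 8/17 0; 0 0 0 1]
T3·…·T1 = [7/25 -192/425 -72/85 0; 24/25 56/425 21/85 0; 0 15/17 -8/17 0; 0 0 0 1]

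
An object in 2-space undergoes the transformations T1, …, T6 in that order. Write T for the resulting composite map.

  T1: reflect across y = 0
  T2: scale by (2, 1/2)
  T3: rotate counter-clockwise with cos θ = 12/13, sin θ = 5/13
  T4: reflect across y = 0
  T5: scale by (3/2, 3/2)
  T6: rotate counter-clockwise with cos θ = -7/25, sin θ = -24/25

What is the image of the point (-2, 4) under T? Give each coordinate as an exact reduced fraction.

T1 reflect across y = 0: (-2, 4) → (-2, -4)
T2 scale by (2, 1/2): (-2, -4) → (-4, -2)
T3 rotate counter-clockwise with cos θ = 12/13, sin θ = 5/13: (-4, -2) → (-38/13, -44/13)
T4 reflect across y = 0: (-38/13, -44/13) → (-38/13, 44/13)
T5 scale by (3/2, 3/2): (-38/13, 44/13) → (-57/13, 66/13)
T6 rotate counter-clockwise with cos θ = -7/25, sin θ = -24/25: (-57/13, 66/13) → (1983/325, 906/325)

T(p) = (1983/325, 906/325)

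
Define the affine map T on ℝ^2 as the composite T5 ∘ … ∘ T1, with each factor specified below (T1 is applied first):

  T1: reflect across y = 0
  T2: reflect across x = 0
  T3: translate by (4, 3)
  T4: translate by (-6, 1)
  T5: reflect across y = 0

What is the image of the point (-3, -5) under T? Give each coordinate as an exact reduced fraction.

T(p) = (1, -9)

T1 reflect across y = 0: (-3, -5) → (-3, 5)
T2 reflect across x = 0: (-3, 5) → (3, 5)
T3 translate by (4, 3): (3, 5) → (7, 8)
T4 translate by (-6, 1): (7, 8) → (1, 9)
T5 reflect across y = 0: (1, 9) → (1, -9)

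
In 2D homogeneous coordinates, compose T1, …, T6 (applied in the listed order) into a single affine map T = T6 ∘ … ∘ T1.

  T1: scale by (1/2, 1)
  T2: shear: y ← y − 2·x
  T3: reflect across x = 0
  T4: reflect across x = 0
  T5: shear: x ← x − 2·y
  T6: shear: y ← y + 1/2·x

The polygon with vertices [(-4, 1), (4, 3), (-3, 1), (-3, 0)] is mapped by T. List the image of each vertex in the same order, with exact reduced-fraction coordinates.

T1 scale by (1/2, 1): (-4, 1) → (-2, 1); (4, 3) → (2, 3); (-3, 1) → (-3/2, 1); (-3, 0) → (-3/2, 0)
T2 shear: y ← y − 2·x: (-2, 1) → (-2, 5); (2, 3) → (2, -1); (-3/2, 1) → (-3/2, 4); (-3/2, 0) → (-3/2, 3)
T3 reflect across x = 0: (-2, 5) → (2, 5); (2, -1) → (-2, -1); (-3/2, 4) → (3/2, 4); (-3/2, 3) → (3/2, 3)
T4 reflect across x = 0: (2, 5) → (-2, 5); (-2, -1) → (2, -1); (3/2, 4) → (-3/2, 4); (3/2, 3) → (-3/2, 3)
T5 shear: x ← x − 2·y: (-2, 5) → (-12, 5); (2, -1) → (4, -1); (-3/2, 4) → (-19/2, 4); (-3/2, 3) → (-15/2, 3)
T6 shear: y ← y + 1/2·x: (-12, 5) → (-12, -1); (4, -1) → (4, 1); (-19/2, 4) → (-19/2, -3/4); (-15/2, 3) → (-15/2, -3/4)

image vertices: (-12, -1), (4, 1), (-19/2, -3/4), (-15/2, -3/4)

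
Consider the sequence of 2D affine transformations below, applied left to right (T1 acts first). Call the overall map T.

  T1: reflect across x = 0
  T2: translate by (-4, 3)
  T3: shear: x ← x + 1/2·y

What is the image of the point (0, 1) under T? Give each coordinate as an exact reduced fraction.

T(p) = (-2, 4)

T1 reflect across x = 0: (0, 1) → (0, 1)
T2 translate by (-4, 3): (0, 1) → (-4, 4)
T3 shear: x ← x + 1/2·y: (-4, 4) → (-2, 4)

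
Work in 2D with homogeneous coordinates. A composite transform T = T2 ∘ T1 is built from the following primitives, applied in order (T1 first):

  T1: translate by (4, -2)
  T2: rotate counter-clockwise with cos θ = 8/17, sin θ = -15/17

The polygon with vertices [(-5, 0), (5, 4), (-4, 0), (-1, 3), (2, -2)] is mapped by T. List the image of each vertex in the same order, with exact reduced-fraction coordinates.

T1 translate by (4, -2): (-5, 0) → (-1, -2); (5, 4) → (9, 2); (-4, 0) → (0, -2); (-1, 3) → (3, 1); (2, -2) → (6, -4)
T2 rotate counter-clockwise with cos θ = 8/17, sin θ = -15/17: (-1, -2) → (-38/17, -1/17); (9, 2) → (6, -7); (0, -2) → (-30/17, -16/17); (3, 1) → (39/17, -37/17); (6, -4) → (-12/17, -122/17)

image vertices: (-38/17, -1/17), (6, -7), (-30/17, -16/17), (39/17, -37/17), (-12/17, -122/17)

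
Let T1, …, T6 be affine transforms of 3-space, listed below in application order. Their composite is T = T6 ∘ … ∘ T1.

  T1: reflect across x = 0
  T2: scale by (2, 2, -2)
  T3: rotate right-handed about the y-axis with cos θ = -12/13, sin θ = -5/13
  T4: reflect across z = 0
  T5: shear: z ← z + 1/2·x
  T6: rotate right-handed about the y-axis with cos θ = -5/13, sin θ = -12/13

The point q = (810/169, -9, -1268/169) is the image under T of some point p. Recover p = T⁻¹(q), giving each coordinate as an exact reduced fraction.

T1 = [-1 0 0 0; 0 1 0 0; 0 0 1 0; 0 0 0 1]
T2·T1 = [-2 0 0 0; 0 2 0 0; 0 0 -2 0; 0 0 0 1]
T3·…·T1 = [24/13 0 10/13 0; 0 2 0 0; -10/13 0 24/13 0; 0 0 0 1]
T4·…·T1 = [24/13 0 10/13 0; 0 2 0 0; 10/13 0 -24/13 0; 0 0 0 1]
T5·…·T1 = [24/13 0 10/13 0; 0 2 0 0; 22/13 0 -19/13 0; 0 0 0 1]
T6·…·T1 = [-384/169 0 178/169 0; 0 2 0 0; 178/169 0 215/169 0; 0 0 0 1]
det M = -8; M⁻¹ = [-215/676 0 89/338 0; 0 1/2 0 0; 89/338 0 96/169 0; 0 0 0 1]
M⁻¹ · (810/169, -9, -1268/169)ᵀ = (-7/2, -9/2, -3)ᵀ

p = (-7/2, -9/2, -3)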